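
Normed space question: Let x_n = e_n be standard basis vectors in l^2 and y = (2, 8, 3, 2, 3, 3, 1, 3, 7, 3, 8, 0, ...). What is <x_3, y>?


x_3 = e_3 is the standard basis vector with 1 in position 3.
<x_3, y> = y_3 = 3
As n -> infinity, <x_n, y> -> 0, confirming weak convergence of (x_n) to 0.

3


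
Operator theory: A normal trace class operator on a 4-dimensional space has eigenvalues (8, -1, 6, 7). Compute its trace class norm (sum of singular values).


For a normal operator, singular values equal |eigenvalues|.
Trace norm = sum |lambda_i| = 8 + 1 + 6 + 7
= 22

22


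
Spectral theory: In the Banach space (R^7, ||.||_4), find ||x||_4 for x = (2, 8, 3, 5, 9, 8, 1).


The l^4 norm = (sum |x_i|^4)^(1/4)
Sum of 4th powers = 16 + 4096 + 81 + 625 + 6561 + 4096 + 1 = 15476
||x||_4 = (15476)^(1/4) = 11.1536

11.1536


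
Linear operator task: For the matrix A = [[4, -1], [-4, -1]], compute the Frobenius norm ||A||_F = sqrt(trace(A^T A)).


||A||_F^2 = sum a_ij^2
= 4^2 + (-1)^2 + (-4)^2 + (-1)^2
= 16 + 1 + 16 + 1 = 34
||A||_F = sqrt(34) = 5.8310

5.8310


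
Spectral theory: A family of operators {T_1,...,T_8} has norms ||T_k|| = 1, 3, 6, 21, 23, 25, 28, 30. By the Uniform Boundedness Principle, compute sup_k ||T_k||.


By the Uniform Boundedness Principle, the supremum of norms is finite.
sup_k ||T_k|| = max(1, 3, 6, 21, 23, 25, 28, 30) = 30

30


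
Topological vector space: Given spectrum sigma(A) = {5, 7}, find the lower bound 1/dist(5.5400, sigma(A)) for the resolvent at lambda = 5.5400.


dist(5.5400, {5, 7}) = min(|5.5400 - 5|, |5.5400 - 7|)
= min(0.5400, 1.4600) = 0.5400
Resolvent bound = 1/0.5400 = 1.8519

1.8519


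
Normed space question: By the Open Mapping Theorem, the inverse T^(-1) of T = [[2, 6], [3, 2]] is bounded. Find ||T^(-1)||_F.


det(T) = 2*2 - 6*3 = -14
T^(-1) = (1/-14) * [[2, -6], [-3, 2]] = [[-0.1429, 0.4286], [0.2143, -0.1429]]
||T^(-1)||_F^2 = (-0.1429)^2 + 0.4286^2 + 0.2143^2 + (-0.1429)^2 = 0.2704
||T^(-1)||_F = sqrt(0.2704) = 0.5200

0.5200


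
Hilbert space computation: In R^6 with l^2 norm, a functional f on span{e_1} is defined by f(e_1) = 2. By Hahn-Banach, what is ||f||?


The norm of f is given by ||f|| = sup_{||x||=1} |f(x)|.
On span{e_1}, ||e_1|| = 1, so ||f|| = |f(e_1)| / ||e_1||
= |2| / 1 = 2.0000

2.0000


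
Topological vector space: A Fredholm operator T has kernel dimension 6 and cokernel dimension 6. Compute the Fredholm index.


The Fredholm index is defined as ind(T) = dim(ker T) - dim(coker T)
= 6 - 6
= 0

0


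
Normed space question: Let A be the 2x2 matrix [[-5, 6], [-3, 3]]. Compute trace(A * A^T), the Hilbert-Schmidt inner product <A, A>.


trace(A * A^T) = sum of squares of all entries
= (-5)^2 + 6^2 + (-3)^2 + 3^2
= 25 + 36 + 9 + 9
= 79

79


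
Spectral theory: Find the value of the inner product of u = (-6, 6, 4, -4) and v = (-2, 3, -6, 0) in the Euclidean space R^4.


Computing the standard inner product <u, v> = sum u_i * v_i
= -6*-2 + 6*3 + 4*-6 + -4*0
= 12 + 18 + -24 + 0
= 6

6


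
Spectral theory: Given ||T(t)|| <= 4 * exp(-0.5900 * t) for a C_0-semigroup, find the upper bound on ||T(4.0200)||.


||T(4.0200)|| <= 4 * exp(-0.5900 * 4.0200)
= 4 * exp(-2.3718)
= 4 * 0.0933
= 0.3733

0.3733


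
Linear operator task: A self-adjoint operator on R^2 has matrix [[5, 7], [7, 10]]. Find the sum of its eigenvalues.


For a self-adjoint (symmetric) matrix, the eigenvalues are real.
The sum of eigenvalues equals the trace of the matrix.
trace = 5 + 10 = 15

15


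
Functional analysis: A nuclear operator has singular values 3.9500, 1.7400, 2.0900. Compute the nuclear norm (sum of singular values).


The nuclear norm is the sum of all singular values.
||T||_1 = 3.9500 + 1.7400 + 2.0900
= 7.7800

7.7800


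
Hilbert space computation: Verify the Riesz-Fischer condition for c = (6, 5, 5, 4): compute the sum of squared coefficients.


sum |c_n|^2 = 6^2 + 5^2 + 5^2 + 4^2
= 36 + 25 + 25 + 16
= 102

102


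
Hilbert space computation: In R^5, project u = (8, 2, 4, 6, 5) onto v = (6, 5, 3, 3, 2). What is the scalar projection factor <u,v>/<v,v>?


Computing <u,v> = 8*6 + 2*5 + 4*3 + 6*3 + 5*2 = 98
Computing <v,v> = 6^2 + 5^2 + 3^2 + 3^2 + 2^2 = 83
Projection coefficient = 98/83 = 1.1807

1.1807


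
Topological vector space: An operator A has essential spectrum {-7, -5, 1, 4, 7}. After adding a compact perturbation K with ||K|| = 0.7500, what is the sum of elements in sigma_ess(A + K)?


By Weyl's theorem, the essential spectrum is invariant under compact perturbations.
sigma_ess(A + K) = sigma_ess(A) = {-7, -5, 1, 4, 7}
Sum = -7 + -5 + 1 + 4 + 7 = 0

0


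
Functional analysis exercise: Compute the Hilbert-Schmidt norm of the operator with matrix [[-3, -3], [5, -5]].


The Hilbert-Schmidt norm is sqrt(sum of squares of all entries).
Sum of squares = (-3)^2 + (-3)^2 + 5^2 + (-5)^2
= 9 + 9 + 25 + 25 = 68
||T||_HS = sqrt(68) = 8.2462

8.2462


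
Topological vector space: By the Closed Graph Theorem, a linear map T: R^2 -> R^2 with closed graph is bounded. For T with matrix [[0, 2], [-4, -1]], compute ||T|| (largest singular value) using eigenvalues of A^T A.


A^T A = [[16, 4], [4, 5]]
trace(A^T A) = 21, det(A^T A) = 64
discriminant = 21^2 - 4*64 = 185
Largest eigenvalue of A^T A = (trace + sqrt(disc))/2 = 17.3007
||T|| = sqrt(17.3007) = 4.1594

4.1594


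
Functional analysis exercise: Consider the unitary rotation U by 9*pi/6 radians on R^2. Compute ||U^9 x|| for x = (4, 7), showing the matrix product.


U is a rotation by theta = 9*pi/6
U^9 = rotation by 9*theta = 81*pi/6 = 9*pi/6 (mod 2*pi)
cos(9*pi/6) = 0.0000, sin(9*pi/6) = -1.0000
U^9 x = (0.0000 * 4 - -1.0000 * 7, -1.0000 * 4 + 0.0000 * 7)
= (7.0000, -4.0000)
||U^9 x|| = sqrt(7.0000^2 + (-4.0000)^2) = sqrt(65.0000) = 8.0623

8.0623


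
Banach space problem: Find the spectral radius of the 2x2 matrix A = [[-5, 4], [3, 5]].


For a 2x2 matrix, eigenvalues satisfy lambda^2 - (trace)*lambda + det = 0
trace = -5 + 5 = 0
det = -5*5 - 4*3 = -37
discriminant = 0^2 - 4*(-37) = 148
spectral radius = max |eigenvalue| = 6.0828

6.0828


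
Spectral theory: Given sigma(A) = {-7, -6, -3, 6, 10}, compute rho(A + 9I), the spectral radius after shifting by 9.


Spectrum of A + 9I = {2, 3, 6, 15, 19}
Spectral radius = max |lambda| over the shifted spectrum
= max(2, 3, 6, 15, 19) = 19

19


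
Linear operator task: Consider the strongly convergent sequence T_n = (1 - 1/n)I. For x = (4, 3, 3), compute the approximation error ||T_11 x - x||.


T_11 x - x = (1 - 1/11)x - x = -x/11
||x|| = sqrt(34) = 5.8310
||T_11 x - x|| = ||x||/11 = 5.8310/11 = 0.5301

0.5301


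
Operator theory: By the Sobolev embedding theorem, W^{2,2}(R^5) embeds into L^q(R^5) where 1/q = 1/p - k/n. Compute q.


Using the Sobolev embedding formula: 1/q = 1/p - k/n
1/q = 1/2 - 2/5 = 1/10
q = 1/(1/10) = 10

10.0000


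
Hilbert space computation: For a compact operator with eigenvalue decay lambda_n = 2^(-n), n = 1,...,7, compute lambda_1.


The eigenvalue formula gives lambda_1 = 1/2^1
= 1/2
= 0.5000

0.5000


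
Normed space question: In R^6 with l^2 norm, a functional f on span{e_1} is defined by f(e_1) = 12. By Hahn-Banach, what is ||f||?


The norm of f is given by ||f|| = sup_{||x||=1} |f(x)|.
On span{e_1}, ||e_1|| = 1, so ||f|| = |f(e_1)| / ||e_1||
= |12| / 1 = 12.0000

12.0000


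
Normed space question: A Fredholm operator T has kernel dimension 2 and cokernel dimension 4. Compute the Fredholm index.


The Fredholm index is defined as ind(T) = dim(ker T) - dim(coker T)
= 2 - 4
= -2

-2


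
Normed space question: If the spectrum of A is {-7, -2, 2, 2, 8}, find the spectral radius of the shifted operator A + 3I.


Spectrum of A + 3I = {-4, 1, 5, 5, 11}
Spectral radius = max |lambda| over the shifted spectrum
= max(4, 1, 5, 5, 11) = 11

11


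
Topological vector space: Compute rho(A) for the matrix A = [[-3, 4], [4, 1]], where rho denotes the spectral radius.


For a 2x2 matrix, eigenvalues satisfy lambda^2 - (trace)*lambda + det = 0
trace = -3 + 1 = -2
det = -3*1 - 4*4 = -19
discriminant = (-2)^2 - 4*(-19) = 80
spectral radius = max |eigenvalue| = 5.4721

5.4721


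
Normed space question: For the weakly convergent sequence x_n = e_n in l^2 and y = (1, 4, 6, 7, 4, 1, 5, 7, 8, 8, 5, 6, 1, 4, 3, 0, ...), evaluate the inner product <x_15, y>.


x_15 = e_15 is the standard basis vector with 1 in position 15.
<x_15, y> = y_15 = 3
As n -> infinity, <x_n, y> -> 0, confirming weak convergence of (x_n) to 0.

3


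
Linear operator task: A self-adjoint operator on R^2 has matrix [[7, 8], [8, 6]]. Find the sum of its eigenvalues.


For a self-adjoint (symmetric) matrix, the eigenvalues are real.
The sum of eigenvalues equals the trace of the matrix.
trace = 7 + 6 = 13

13


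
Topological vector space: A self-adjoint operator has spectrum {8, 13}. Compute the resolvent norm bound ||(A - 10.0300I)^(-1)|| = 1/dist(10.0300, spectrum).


dist(10.0300, {8, 13}) = min(|10.0300 - 8|, |10.0300 - 13|)
= min(2.0300, 2.9700) = 2.0300
Resolvent bound = 1/2.0300 = 0.4926

0.4926


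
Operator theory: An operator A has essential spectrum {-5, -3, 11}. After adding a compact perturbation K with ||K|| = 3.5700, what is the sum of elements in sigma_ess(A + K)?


By Weyl's theorem, the essential spectrum is invariant under compact perturbations.
sigma_ess(A + K) = sigma_ess(A) = {-5, -3, 11}
Sum = -5 + -3 + 11 = 3

3


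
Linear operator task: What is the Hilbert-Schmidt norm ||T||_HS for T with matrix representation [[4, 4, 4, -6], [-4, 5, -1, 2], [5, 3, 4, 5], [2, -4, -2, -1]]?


The Hilbert-Schmidt norm is sqrt(sum of squares of all entries).
Sum of squares = 4^2 + 4^2 + 4^2 + (-6)^2 + (-4)^2 + 5^2 + (-1)^2 + 2^2 + 5^2 + 3^2 + 4^2 + 5^2 + 2^2 + (-4)^2 + (-2)^2 + (-1)^2
= 16 + 16 + 16 + 36 + 16 + 25 + 1 + 4 + 25 + 9 + 16 + 25 + 4 + 16 + 4 + 1 = 230
||T||_HS = sqrt(230) = 15.1658

15.1658


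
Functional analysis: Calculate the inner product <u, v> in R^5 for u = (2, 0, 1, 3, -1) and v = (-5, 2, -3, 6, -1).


Computing the standard inner product <u, v> = sum u_i * v_i
= 2*-5 + 0*2 + 1*-3 + 3*6 + -1*-1
= -10 + 0 + -3 + 18 + 1
= 6

6


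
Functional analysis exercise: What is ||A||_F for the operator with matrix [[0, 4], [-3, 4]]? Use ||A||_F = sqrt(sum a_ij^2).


||A||_F^2 = sum a_ij^2
= 0^2 + 4^2 + (-3)^2 + 4^2
= 0 + 16 + 9 + 16 = 41
||A||_F = sqrt(41) = 6.4031

6.4031


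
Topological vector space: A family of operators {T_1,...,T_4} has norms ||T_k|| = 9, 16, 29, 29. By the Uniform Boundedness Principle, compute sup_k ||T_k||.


By the Uniform Boundedness Principle, the supremum of norms is finite.
sup_k ||T_k|| = max(9, 16, 29, 29) = 29

29


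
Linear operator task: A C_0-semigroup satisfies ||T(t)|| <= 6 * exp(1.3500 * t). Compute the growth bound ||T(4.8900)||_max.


||T(4.8900)|| <= 6 * exp(1.3500 * 4.8900)
= 6 * exp(6.6015)
= 6 * 736.1987
= 4417.1920

4417.1920


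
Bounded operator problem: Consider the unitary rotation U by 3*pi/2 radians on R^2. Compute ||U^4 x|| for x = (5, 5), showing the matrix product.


U is a rotation by theta = 3*pi/2
U^4 = rotation by 4*theta = 12*pi/2 = 0*pi/2 (mod 2*pi)
cos(0*pi/2) = 1.0000, sin(0*pi/2) = 0.0000
U^4 x = (1.0000 * 5 - 0.0000 * 5, 0.0000 * 5 + 1.0000 * 5)
= (5.0000, 5.0000)
||U^4 x|| = sqrt(5.0000^2 + 5.0000^2) = sqrt(50.0000) = 7.0711

7.0711


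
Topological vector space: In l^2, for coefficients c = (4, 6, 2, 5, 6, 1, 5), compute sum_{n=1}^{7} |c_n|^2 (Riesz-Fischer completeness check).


sum |c_n|^2 = 4^2 + 6^2 + 2^2 + 5^2 + 6^2 + 1^2 + 5^2
= 16 + 36 + 4 + 25 + 36 + 1 + 25
= 143

143


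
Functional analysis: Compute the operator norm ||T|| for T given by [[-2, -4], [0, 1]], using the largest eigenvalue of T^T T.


A^T A = [[4, 8], [8, 17]]
trace(A^T A) = 21, det(A^T A) = 4
discriminant = 21^2 - 4*4 = 425
Largest eigenvalue of A^T A = (trace + sqrt(disc))/2 = 20.8078
||T|| = sqrt(20.8078) = 4.5616

4.5616


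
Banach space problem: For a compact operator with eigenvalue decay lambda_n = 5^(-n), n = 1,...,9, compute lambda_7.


The eigenvalue formula gives lambda_7 = 1/5^7
= 1/78125
= 1.2800e-05

1.2800e-05


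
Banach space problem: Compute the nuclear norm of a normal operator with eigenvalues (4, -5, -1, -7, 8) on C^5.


For a normal operator, singular values equal |eigenvalues|.
Trace norm = sum |lambda_i| = 4 + 5 + 1 + 7 + 8
= 25

25


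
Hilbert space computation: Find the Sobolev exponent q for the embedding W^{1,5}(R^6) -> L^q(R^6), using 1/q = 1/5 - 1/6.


Using the Sobolev embedding formula: 1/q = 1/p - k/n
1/q = 1/5 - 1/6 = 1/30
q = 1/(1/30) = 30

30.0000


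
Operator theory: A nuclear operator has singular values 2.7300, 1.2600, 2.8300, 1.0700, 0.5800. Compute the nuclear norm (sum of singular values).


The nuclear norm is the sum of all singular values.
||T||_1 = 2.7300 + 1.2600 + 2.8300 + 1.0700 + 0.5800
= 8.4700

8.4700


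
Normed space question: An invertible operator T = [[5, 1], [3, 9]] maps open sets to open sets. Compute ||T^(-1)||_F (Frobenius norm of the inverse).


det(T) = 5*9 - 1*3 = 42
T^(-1) = (1/42) * [[9, -1], [-3, 5]] = [[0.2143, -0.0238], [-0.0714, 0.1190]]
||T^(-1)||_F^2 = 0.2143^2 + (-0.0238)^2 + (-0.0714)^2 + 0.1190^2 = 0.0658
||T^(-1)||_F = sqrt(0.0658) = 0.2564

0.2564


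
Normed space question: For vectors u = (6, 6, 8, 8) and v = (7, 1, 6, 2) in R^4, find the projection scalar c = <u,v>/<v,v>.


Computing <u,v> = 6*7 + 6*1 + 8*6 + 8*2 = 112
Computing <v,v> = 7^2 + 1^2 + 6^2 + 2^2 = 90
Projection coefficient = 112/90 = 1.2444

1.2444


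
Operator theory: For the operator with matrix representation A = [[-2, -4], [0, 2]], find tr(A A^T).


trace(A * A^T) = sum of squares of all entries
= (-2)^2 + (-4)^2 + 0^2 + 2^2
= 4 + 16 + 0 + 4
= 24

24


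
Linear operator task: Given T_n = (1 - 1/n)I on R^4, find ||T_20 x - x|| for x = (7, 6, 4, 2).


T_20 x - x = (1 - 1/20)x - x = -x/20
||x|| = sqrt(105) = 10.2470
||T_20 x - x|| = ||x||/20 = 10.2470/20 = 0.5123

0.5123


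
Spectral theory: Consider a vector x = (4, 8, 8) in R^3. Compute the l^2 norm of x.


The l^2 norm = (sum |x_i|^2)^(1/2)
Sum of 2th powers = 16 + 64 + 64 = 144
||x||_2 = (144)^(1/2) = 12.0000

12.0000


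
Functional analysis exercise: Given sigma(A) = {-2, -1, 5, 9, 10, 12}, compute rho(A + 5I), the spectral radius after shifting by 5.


Spectrum of A + 5I = {3, 4, 10, 14, 15, 17}
Spectral radius = max |lambda| over the shifted spectrum
= max(3, 4, 10, 14, 15, 17) = 17

17


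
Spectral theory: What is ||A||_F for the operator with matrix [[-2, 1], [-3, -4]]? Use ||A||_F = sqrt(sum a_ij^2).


||A||_F^2 = sum a_ij^2
= (-2)^2 + 1^2 + (-3)^2 + (-4)^2
= 4 + 1 + 9 + 16 = 30
||A||_F = sqrt(30) = 5.4772

5.4772


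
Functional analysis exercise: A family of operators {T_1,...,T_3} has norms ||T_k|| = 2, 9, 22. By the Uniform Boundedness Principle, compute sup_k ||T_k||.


By the Uniform Boundedness Principle, the supremum of norms is finite.
sup_k ||T_k|| = max(2, 9, 22) = 22

22


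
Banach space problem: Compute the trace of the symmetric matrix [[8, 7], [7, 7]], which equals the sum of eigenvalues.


For a self-adjoint (symmetric) matrix, the eigenvalues are real.
The sum of eigenvalues equals the trace of the matrix.
trace = 8 + 7 = 15

15


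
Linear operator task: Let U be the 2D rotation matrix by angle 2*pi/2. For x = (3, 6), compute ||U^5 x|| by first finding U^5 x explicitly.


U is a rotation by theta = 2*pi/2
U^5 = rotation by 5*theta = 10*pi/2 = 2*pi/2 (mod 2*pi)
cos(2*pi/2) = -1.0000, sin(2*pi/2) = 0.0000
U^5 x = (-1.0000 * 3 - 0.0000 * 6, 0.0000 * 3 + -1.0000 * 6)
= (-3.0000, -6.0000)
||U^5 x|| = sqrt((-3.0000)^2 + (-6.0000)^2) = sqrt(45.0000) = 6.7082

6.7082


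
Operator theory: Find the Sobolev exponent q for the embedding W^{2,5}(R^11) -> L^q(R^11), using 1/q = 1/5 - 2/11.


Using the Sobolev embedding formula: 1/q = 1/p - k/n
1/q = 1/5 - 2/11 = 1/55
q = 1/(1/55) = 55

55.0000


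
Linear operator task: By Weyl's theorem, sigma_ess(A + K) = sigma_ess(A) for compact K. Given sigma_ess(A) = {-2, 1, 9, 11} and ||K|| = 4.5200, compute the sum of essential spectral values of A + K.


By Weyl's theorem, the essential spectrum is invariant under compact perturbations.
sigma_ess(A + K) = sigma_ess(A) = {-2, 1, 9, 11}
Sum = -2 + 1 + 9 + 11 = 19

19


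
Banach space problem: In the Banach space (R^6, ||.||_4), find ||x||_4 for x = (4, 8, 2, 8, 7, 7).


The l^4 norm = (sum |x_i|^4)^(1/4)
Sum of 4th powers = 256 + 4096 + 16 + 4096 + 2401 + 2401 = 13266
||x||_4 = (13266)^(1/4) = 10.7321

10.7321


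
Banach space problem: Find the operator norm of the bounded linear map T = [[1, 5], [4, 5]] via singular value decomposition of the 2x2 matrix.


A^T A = [[17, 25], [25, 50]]
trace(A^T A) = 67, det(A^T A) = 225
discriminant = 67^2 - 4*225 = 3589
Largest eigenvalue of A^T A = (trace + sqrt(disc))/2 = 63.4541
||T|| = sqrt(63.4541) = 7.9658

7.9658


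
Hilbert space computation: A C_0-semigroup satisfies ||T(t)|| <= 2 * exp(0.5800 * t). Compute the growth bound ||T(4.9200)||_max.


||T(4.9200)|| <= 2 * exp(0.5800 * 4.9200)
= 2 * exp(2.8536)
= 2 * 17.3501
= 34.7003

34.7003


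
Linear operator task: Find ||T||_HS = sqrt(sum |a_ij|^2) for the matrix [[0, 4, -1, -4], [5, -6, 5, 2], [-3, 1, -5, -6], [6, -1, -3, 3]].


The Hilbert-Schmidt norm is sqrt(sum of squares of all entries).
Sum of squares = 0^2 + 4^2 + (-1)^2 + (-4)^2 + 5^2 + (-6)^2 + 5^2 + 2^2 + (-3)^2 + 1^2 + (-5)^2 + (-6)^2 + 6^2 + (-1)^2 + (-3)^2 + 3^2
= 0 + 16 + 1 + 16 + 25 + 36 + 25 + 4 + 9 + 1 + 25 + 36 + 36 + 1 + 9 + 9 = 249
||T||_HS = sqrt(249) = 15.7797

15.7797


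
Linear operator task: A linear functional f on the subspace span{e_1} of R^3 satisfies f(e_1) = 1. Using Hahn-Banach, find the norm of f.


The norm of f is given by ||f|| = sup_{||x||=1} |f(x)|.
On span{e_1}, ||e_1|| = 1, so ||f|| = |f(e_1)| / ||e_1||
= |1| / 1 = 1.0000

1.0000


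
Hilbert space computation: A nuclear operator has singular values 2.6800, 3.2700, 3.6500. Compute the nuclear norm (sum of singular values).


The nuclear norm is the sum of all singular values.
||T||_1 = 2.6800 + 3.2700 + 3.6500
= 9.6000

9.6000


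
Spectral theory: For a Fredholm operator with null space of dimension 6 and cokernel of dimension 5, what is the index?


The Fredholm index is defined as ind(T) = dim(ker T) - dim(coker T)
= 6 - 5
= 1

1


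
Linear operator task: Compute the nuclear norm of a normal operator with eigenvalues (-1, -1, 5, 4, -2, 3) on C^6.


For a normal operator, singular values equal |eigenvalues|.
Trace norm = sum |lambda_i| = 1 + 1 + 5 + 4 + 2 + 3
= 16

16


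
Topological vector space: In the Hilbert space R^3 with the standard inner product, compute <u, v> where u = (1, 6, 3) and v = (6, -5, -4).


Computing the standard inner product <u, v> = sum u_i * v_i
= 1*6 + 6*-5 + 3*-4
= 6 + -30 + -12
= -36

-36


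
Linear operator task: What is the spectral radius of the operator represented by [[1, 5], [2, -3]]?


For a 2x2 matrix, eigenvalues satisfy lambda^2 - (trace)*lambda + det = 0
trace = 1 + -3 = -2
det = 1*-3 - 5*2 = -13
discriminant = (-2)^2 - 4*(-13) = 56
spectral radius = max |eigenvalue| = 4.7417

4.7417


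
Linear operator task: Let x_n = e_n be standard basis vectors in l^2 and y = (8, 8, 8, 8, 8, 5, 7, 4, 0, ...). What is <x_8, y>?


x_8 = e_8 is the standard basis vector with 1 in position 8.
<x_8, y> = y_8 = 4
As n -> infinity, <x_n, y> -> 0, confirming weak convergence of (x_n) to 0.

4


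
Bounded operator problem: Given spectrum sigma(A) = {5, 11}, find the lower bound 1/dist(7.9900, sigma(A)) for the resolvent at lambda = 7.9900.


dist(7.9900, {5, 11}) = min(|7.9900 - 5|, |7.9900 - 11|)
= min(2.9900, 3.0100) = 2.9900
Resolvent bound = 1/2.9900 = 0.3344

0.3344


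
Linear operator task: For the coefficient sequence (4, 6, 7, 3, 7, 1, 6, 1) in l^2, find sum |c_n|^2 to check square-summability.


sum |c_n|^2 = 4^2 + 6^2 + 7^2 + 3^2 + 7^2 + 1^2 + 6^2 + 1^2
= 16 + 36 + 49 + 9 + 49 + 1 + 36 + 1
= 197

197


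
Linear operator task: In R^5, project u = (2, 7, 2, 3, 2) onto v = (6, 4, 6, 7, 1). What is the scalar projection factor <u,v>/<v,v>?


Computing <u,v> = 2*6 + 7*4 + 2*6 + 3*7 + 2*1 = 75
Computing <v,v> = 6^2 + 4^2 + 6^2 + 7^2 + 1^2 = 138
Projection coefficient = 75/138 = 0.5435

0.5435


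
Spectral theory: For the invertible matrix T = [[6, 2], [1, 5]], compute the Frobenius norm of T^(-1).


det(T) = 6*5 - 2*1 = 28
T^(-1) = (1/28) * [[5, -2], [-1, 6]] = [[0.1786, -0.0714], [-0.0357, 0.2143]]
||T^(-1)||_F^2 = 0.1786^2 + (-0.0714)^2 + (-0.0357)^2 + 0.2143^2 = 0.0842
||T^(-1)||_F = sqrt(0.0842) = 0.2901

0.2901


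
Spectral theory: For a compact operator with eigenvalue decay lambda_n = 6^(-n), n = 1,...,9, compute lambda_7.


The eigenvalue formula gives lambda_7 = 1/6^7
= 1/279936
= 3.5722e-06

3.5722e-06


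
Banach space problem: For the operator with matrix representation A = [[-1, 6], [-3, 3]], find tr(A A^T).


trace(A * A^T) = sum of squares of all entries
= (-1)^2 + 6^2 + (-3)^2 + 3^2
= 1 + 36 + 9 + 9
= 55

55


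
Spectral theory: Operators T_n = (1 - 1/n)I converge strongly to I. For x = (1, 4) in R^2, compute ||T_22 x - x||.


T_22 x - x = (1 - 1/22)x - x = -x/22
||x|| = sqrt(17) = 4.1231
||T_22 x - x|| = ||x||/22 = 4.1231/22 = 0.1874

0.1874


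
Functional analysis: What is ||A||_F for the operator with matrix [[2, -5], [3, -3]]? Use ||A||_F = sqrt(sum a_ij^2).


||A||_F^2 = sum a_ij^2
= 2^2 + (-5)^2 + 3^2 + (-3)^2
= 4 + 25 + 9 + 9 = 47
||A||_F = sqrt(47) = 6.8557

6.8557


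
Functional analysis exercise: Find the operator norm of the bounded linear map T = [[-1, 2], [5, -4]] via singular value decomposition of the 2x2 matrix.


A^T A = [[26, -22], [-22, 20]]
trace(A^T A) = 46, det(A^T A) = 36
discriminant = 46^2 - 4*36 = 1972
Largest eigenvalue of A^T A = (trace + sqrt(disc))/2 = 45.2036
||T|| = sqrt(45.2036) = 6.7234

6.7234


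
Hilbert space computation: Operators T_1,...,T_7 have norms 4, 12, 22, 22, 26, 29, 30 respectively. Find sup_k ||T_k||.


By the Uniform Boundedness Principle, the supremum of norms is finite.
sup_k ||T_k|| = max(4, 12, 22, 22, 26, 29, 30) = 30

30


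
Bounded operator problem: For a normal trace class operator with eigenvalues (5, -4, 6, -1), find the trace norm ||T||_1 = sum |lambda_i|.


For a normal operator, singular values equal |eigenvalues|.
Trace norm = sum |lambda_i| = 5 + 4 + 6 + 1
= 16

16


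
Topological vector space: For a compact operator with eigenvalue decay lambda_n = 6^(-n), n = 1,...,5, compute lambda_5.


The eigenvalue formula gives lambda_5 = 1/6^5
= 1/7776
= 1.2860e-04

1.2860e-04


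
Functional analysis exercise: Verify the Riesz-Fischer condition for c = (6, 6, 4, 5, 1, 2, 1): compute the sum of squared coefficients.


sum |c_n|^2 = 6^2 + 6^2 + 4^2 + 5^2 + 1^2 + 2^2 + 1^2
= 36 + 36 + 16 + 25 + 1 + 4 + 1
= 119

119


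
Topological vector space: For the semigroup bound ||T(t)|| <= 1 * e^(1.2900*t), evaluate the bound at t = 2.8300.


||T(2.8300)|| <= 1 * exp(1.2900 * 2.8300)
= 1 * exp(3.6507)
= 1 * 38.5016
= 38.5016

38.5016


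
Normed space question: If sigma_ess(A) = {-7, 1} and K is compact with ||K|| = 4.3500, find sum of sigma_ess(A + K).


By Weyl's theorem, the essential spectrum is invariant under compact perturbations.
sigma_ess(A + K) = sigma_ess(A) = {-7, 1}
Sum = -7 + 1 = -6

-6


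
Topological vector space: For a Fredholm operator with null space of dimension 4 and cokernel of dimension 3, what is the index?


The Fredholm index is defined as ind(T) = dim(ker T) - dim(coker T)
= 4 - 3
= 1

1


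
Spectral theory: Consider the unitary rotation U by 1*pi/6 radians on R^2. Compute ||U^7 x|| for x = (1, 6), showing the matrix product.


U is a rotation by theta = 1*pi/6
U^7 = rotation by 7*theta = 7*pi/6
cos(7*pi/6) = -0.8660, sin(7*pi/6) = -0.5000
U^7 x = (-0.8660 * 1 - -0.5000 * 6, -0.5000 * 1 + -0.8660 * 6)
= (2.1340, -5.6962)
||U^7 x|| = sqrt(2.1340^2 + (-5.6962)^2) = sqrt(37.0000) = 6.0828

6.0828


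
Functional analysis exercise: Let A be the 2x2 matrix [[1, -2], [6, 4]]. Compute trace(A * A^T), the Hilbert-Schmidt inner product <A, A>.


trace(A * A^T) = sum of squares of all entries
= 1^2 + (-2)^2 + 6^2 + 4^2
= 1 + 4 + 36 + 16
= 57

57


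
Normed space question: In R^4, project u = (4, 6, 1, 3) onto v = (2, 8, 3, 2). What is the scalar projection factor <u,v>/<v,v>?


Computing <u,v> = 4*2 + 6*8 + 1*3 + 3*2 = 65
Computing <v,v> = 2^2 + 8^2 + 3^2 + 2^2 = 81
Projection coefficient = 65/81 = 0.8025

0.8025


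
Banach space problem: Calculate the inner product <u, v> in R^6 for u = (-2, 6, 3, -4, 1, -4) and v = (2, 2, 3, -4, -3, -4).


Computing the standard inner product <u, v> = sum u_i * v_i
= -2*2 + 6*2 + 3*3 + -4*-4 + 1*-3 + -4*-4
= -4 + 12 + 9 + 16 + -3 + 16
= 46

46


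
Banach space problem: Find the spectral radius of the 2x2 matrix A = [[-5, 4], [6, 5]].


For a 2x2 matrix, eigenvalues satisfy lambda^2 - (trace)*lambda + det = 0
trace = -5 + 5 = 0
det = -5*5 - 4*6 = -49
discriminant = 0^2 - 4*(-49) = 196
spectral radius = max |eigenvalue| = 7.0000

7.0000


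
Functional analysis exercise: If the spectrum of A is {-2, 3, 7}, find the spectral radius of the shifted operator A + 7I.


Spectrum of A + 7I = {5, 10, 14}
Spectral radius = max |lambda| over the shifted spectrum
= max(5, 10, 14) = 14

14


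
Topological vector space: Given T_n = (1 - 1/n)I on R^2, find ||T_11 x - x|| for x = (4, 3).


T_11 x - x = (1 - 1/11)x - x = -x/11
||x|| = sqrt(25) = 5.0000
||T_11 x - x|| = ||x||/11 = 5.0000/11 = 0.4545

0.4545


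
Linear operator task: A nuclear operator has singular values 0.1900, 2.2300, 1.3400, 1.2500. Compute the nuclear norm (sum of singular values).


The nuclear norm is the sum of all singular values.
||T||_1 = 0.1900 + 2.2300 + 1.3400 + 1.2500
= 5.0100

5.0100


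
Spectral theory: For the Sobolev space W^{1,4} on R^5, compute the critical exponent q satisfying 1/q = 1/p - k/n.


Using the Sobolev embedding formula: 1/q = 1/p - k/n
1/q = 1/4 - 1/5 = 1/20
q = 1/(1/20) = 20

20.0000


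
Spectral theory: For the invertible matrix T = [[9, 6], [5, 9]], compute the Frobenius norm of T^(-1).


det(T) = 9*9 - 6*5 = 51
T^(-1) = (1/51) * [[9, -6], [-5, 9]] = [[0.1765, -0.1176], [-0.0980, 0.1765]]
||T^(-1)||_F^2 = 0.1765^2 + (-0.1176)^2 + (-0.0980)^2 + 0.1765^2 = 0.0857
||T^(-1)||_F = sqrt(0.0857) = 0.2928

0.2928


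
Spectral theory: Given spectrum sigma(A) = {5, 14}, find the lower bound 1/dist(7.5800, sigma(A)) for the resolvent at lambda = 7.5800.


dist(7.5800, {5, 14}) = min(|7.5800 - 5|, |7.5800 - 14|)
= min(2.5800, 6.4200) = 2.5800
Resolvent bound = 1/2.5800 = 0.3876

0.3876


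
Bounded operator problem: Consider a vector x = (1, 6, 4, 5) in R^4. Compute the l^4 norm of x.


The l^4 norm = (sum |x_i|^4)^(1/4)
Sum of 4th powers = 1 + 1296 + 256 + 625 = 2178
||x||_4 = (2178)^(1/4) = 6.8315

6.8315


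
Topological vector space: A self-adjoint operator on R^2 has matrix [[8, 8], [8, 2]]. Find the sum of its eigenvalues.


For a self-adjoint (symmetric) matrix, the eigenvalues are real.
The sum of eigenvalues equals the trace of the matrix.
trace = 8 + 2 = 10

10


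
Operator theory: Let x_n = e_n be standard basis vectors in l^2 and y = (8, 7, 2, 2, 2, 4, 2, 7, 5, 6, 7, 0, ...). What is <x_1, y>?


x_1 = e_1 is the standard basis vector with 1 in position 1.
<x_1, y> = y_1 = 8
As n -> infinity, <x_n, y> -> 0, confirming weak convergence of (x_n) to 0.

8


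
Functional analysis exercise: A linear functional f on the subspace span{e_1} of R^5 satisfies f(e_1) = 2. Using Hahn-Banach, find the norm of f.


The norm of f is given by ||f|| = sup_{||x||=1} |f(x)|.
On span{e_1}, ||e_1|| = 1, so ||f|| = |f(e_1)| / ||e_1||
= |2| / 1 = 2.0000

2.0000


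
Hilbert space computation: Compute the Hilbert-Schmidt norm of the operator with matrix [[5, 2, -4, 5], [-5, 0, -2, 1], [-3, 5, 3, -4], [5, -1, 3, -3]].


The Hilbert-Schmidt norm is sqrt(sum of squares of all entries).
Sum of squares = 5^2 + 2^2 + (-4)^2 + 5^2 + (-5)^2 + 0^2 + (-2)^2 + 1^2 + (-3)^2 + 5^2 + 3^2 + (-4)^2 + 5^2 + (-1)^2 + 3^2 + (-3)^2
= 25 + 4 + 16 + 25 + 25 + 0 + 4 + 1 + 9 + 25 + 9 + 16 + 25 + 1 + 9 + 9 = 203
||T||_HS = sqrt(203) = 14.2478

14.2478


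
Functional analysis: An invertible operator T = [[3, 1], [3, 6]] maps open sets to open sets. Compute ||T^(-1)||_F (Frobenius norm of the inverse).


det(T) = 3*6 - 1*3 = 15
T^(-1) = (1/15) * [[6, -1], [-3, 3]] = [[0.4000, -0.0667], [-0.2000, 0.2000]]
||T^(-1)||_F^2 = 0.4000^2 + (-0.0667)^2 + (-0.2000)^2 + 0.2000^2 = 0.2444
||T^(-1)||_F = sqrt(0.2444) = 0.4944

0.4944


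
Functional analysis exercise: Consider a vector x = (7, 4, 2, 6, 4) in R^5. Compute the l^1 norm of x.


The l^1 norm equals the sum of absolute values of all components.
||x||_1 = 7 + 4 + 2 + 6 + 4
= 23

23.0000


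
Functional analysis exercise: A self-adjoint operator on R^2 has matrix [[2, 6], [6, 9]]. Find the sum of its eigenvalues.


For a self-adjoint (symmetric) matrix, the eigenvalues are real.
The sum of eigenvalues equals the trace of the matrix.
trace = 2 + 9 = 11

11


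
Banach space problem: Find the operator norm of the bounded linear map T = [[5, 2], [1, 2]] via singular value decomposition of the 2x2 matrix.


A^T A = [[26, 12], [12, 8]]
trace(A^T A) = 34, det(A^T A) = 64
discriminant = 34^2 - 4*64 = 900
Largest eigenvalue of A^T A = (trace + sqrt(disc))/2 = 32.0000
||T|| = sqrt(32.0000) = 5.6569

5.6569


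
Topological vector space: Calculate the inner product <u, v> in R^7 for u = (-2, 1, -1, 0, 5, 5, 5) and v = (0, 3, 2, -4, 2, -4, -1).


Computing the standard inner product <u, v> = sum u_i * v_i
= -2*0 + 1*3 + -1*2 + 0*-4 + 5*2 + 5*-4 + 5*-1
= 0 + 3 + -2 + 0 + 10 + -20 + -5
= -14

-14


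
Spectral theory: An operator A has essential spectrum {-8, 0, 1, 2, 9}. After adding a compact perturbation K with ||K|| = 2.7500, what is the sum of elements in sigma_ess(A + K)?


By Weyl's theorem, the essential spectrum is invariant under compact perturbations.
sigma_ess(A + K) = sigma_ess(A) = {-8, 0, 1, 2, 9}
Sum = -8 + 0 + 1 + 2 + 9 = 4

4


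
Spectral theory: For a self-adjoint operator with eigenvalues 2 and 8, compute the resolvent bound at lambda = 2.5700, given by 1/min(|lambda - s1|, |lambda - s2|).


dist(2.5700, {2, 8}) = min(|2.5700 - 2|, |2.5700 - 8|)
= min(0.5700, 5.4300) = 0.5700
Resolvent bound = 1/0.5700 = 1.7544

1.7544


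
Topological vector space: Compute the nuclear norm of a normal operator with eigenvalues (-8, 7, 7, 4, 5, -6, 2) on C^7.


For a normal operator, singular values equal |eigenvalues|.
Trace norm = sum |lambda_i| = 8 + 7 + 7 + 4 + 5 + 6 + 2
= 39

39


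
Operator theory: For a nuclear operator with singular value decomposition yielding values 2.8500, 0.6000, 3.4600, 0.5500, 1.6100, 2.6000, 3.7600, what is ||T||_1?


The nuclear norm is the sum of all singular values.
||T||_1 = 2.8500 + 0.6000 + 3.4600 + 0.5500 + 1.6100 + 2.6000 + 3.7600
= 15.4300

15.4300


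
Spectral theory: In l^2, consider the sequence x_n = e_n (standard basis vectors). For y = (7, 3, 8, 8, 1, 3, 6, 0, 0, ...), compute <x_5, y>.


x_5 = e_5 is the standard basis vector with 1 in position 5.
<x_5, y> = y_5 = 1
As n -> infinity, <x_n, y> -> 0, confirming weak convergence of (x_n) to 0.

1


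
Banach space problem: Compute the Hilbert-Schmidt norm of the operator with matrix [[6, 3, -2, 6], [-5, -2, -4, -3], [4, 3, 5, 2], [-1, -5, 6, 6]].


The Hilbert-Schmidt norm is sqrt(sum of squares of all entries).
Sum of squares = 6^2 + 3^2 + (-2)^2 + 6^2 + (-5)^2 + (-2)^2 + (-4)^2 + (-3)^2 + 4^2 + 3^2 + 5^2 + 2^2 + (-1)^2 + (-5)^2 + 6^2 + 6^2
= 36 + 9 + 4 + 36 + 25 + 4 + 16 + 9 + 16 + 9 + 25 + 4 + 1 + 25 + 36 + 36 = 291
||T||_HS = sqrt(291) = 17.0587

17.0587


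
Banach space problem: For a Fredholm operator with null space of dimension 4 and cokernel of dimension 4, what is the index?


The Fredholm index is defined as ind(T) = dim(ker T) - dim(coker T)
= 4 - 4
= 0

0


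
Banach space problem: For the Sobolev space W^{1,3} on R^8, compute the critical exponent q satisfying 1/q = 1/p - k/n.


Using the Sobolev embedding formula: 1/q = 1/p - k/n
1/q = 1/3 - 1/8 = 5/24
q = 1/(5/24) = 24/5 = 4.8000

4.8000


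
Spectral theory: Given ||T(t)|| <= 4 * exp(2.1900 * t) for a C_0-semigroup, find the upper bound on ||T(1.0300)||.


||T(1.0300)|| <= 4 * exp(2.1900 * 1.0300)
= 4 * exp(2.2557)
= 4 * 9.5420
= 38.1679

38.1679


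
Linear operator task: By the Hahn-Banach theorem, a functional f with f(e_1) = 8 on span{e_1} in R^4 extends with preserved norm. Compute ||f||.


The norm of f is given by ||f|| = sup_{||x||=1} |f(x)|.
On span{e_1}, ||e_1|| = 1, so ||f|| = |f(e_1)| / ||e_1||
= |8| / 1 = 8.0000

8.0000


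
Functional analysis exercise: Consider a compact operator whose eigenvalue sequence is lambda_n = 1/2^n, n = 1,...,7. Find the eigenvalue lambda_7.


The eigenvalue formula gives lambda_7 = 1/2^7
= 1/128
= 0.0078

0.0078


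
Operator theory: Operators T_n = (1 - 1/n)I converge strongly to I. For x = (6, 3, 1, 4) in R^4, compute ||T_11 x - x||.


T_11 x - x = (1 - 1/11)x - x = -x/11
||x|| = sqrt(62) = 7.8740
||T_11 x - x|| = ||x||/11 = 7.8740/11 = 0.7158

0.7158


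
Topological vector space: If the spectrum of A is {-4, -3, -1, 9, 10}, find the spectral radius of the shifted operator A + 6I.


Spectrum of A + 6I = {2, 3, 5, 15, 16}
Spectral radius = max |lambda| over the shifted spectrum
= max(2, 3, 5, 15, 16) = 16

16


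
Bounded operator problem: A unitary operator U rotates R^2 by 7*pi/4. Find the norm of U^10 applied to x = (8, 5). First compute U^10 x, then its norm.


U is a rotation by theta = 7*pi/4
U^10 = rotation by 10*theta = 70*pi/4 = 6*pi/4 (mod 2*pi)
cos(6*pi/4) = 0.0000, sin(6*pi/4) = -1.0000
U^10 x = (0.0000 * 8 - -1.0000 * 5, -1.0000 * 8 + 0.0000 * 5)
= (5.0000, -8.0000)
||U^10 x|| = sqrt(5.0000^2 + (-8.0000)^2) = sqrt(89.0000) = 9.4340

9.4340


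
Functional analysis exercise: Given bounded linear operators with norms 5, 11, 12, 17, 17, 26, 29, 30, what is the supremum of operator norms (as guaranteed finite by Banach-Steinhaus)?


By the Uniform Boundedness Principle, the supremum of norms is finite.
sup_k ||T_k|| = max(5, 11, 12, 17, 17, 26, 29, 30) = 30

30


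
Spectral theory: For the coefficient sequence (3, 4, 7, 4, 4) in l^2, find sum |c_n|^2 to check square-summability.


sum |c_n|^2 = 3^2 + 4^2 + 7^2 + 4^2 + 4^2
= 9 + 16 + 49 + 16 + 16
= 106

106


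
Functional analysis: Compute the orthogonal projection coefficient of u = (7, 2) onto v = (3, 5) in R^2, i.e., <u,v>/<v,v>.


Computing <u,v> = 7*3 + 2*5 = 31
Computing <v,v> = 3^2 + 5^2 = 34
Projection coefficient = 31/34 = 0.9118

0.9118


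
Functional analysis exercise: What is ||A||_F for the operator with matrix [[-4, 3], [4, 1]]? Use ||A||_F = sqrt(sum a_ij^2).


||A||_F^2 = sum a_ij^2
= (-4)^2 + 3^2 + 4^2 + 1^2
= 16 + 9 + 16 + 1 = 42
||A||_F = sqrt(42) = 6.4807

6.4807


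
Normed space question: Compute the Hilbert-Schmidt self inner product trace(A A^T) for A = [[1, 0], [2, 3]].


trace(A * A^T) = sum of squares of all entries
= 1^2 + 0^2 + 2^2 + 3^2
= 1 + 0 + 4 + 9
= 14

14


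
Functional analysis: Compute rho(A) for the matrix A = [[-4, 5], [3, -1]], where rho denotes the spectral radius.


For a 2x2 matrix, eigenvalues satisfy lambda^2 - (trace)*lambda + det = 0
trace = -4 + -1 = -5
det = -4*-1 - 5*3 = -11
discriminant = (-5)^2 - 4*(-11) = 69
spectral radius = max |eigenvalue| = 6.6533

6.6533


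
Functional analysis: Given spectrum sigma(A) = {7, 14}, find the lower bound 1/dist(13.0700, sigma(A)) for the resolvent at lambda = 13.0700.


dist(13.0700, {7, 14}) = min(|13.0700 - 7|, |13.0700 - 14|)
= min(6.0700, 0.9300) = 0.9300
Resolvent bound = 1/0.9300 = 1.0753

1.0753


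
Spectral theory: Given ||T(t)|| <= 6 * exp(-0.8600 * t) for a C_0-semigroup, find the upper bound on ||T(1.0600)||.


||T(1.0600)|| <= 6 * exp(-0.8600 * 1.0600)
= 6 * exp(-0.9116)
= 6 * 0.4019
= 2.4113

2.4113


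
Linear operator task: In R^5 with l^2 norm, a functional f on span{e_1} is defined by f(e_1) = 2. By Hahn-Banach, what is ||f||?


The norm of f is given by ||f|| = sup_{||x||=1} |f(x)|.
On span{e_1}, ||e_1|| = 1, so ||f|| = |f(e_1)| / ||e_1||
= |2| / 1 = 2.0000

2.0000


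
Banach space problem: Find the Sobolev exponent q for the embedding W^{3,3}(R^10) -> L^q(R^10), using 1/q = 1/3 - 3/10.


Using the Sobolev embedding formula: 1/q = 1/p - k/n
1/q = 1/3 - 3/10 = 1/30
q = 1/(1/30) = 30

30.0000


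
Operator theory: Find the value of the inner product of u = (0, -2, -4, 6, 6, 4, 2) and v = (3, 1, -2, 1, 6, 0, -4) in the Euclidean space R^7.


Computing the standard inner product <u, v> = sum u_i * v_i
= 0*3 + -2*1 + -4*-2 + 6*1 + 6*6 + 4*0 + 2*-4
= 0 + -2 + 8 + 6 + 36 + 0 + -8
= 40

40


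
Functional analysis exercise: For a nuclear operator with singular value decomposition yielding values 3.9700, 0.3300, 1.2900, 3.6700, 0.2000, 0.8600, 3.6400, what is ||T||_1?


The nuclear norm is the sum of all singular values.
||T||_1 = 3.9700 + 0.3300 + 1.2900 + 3.6700 + 0.2000 + 0.8600 + 3.6400
= 13.9600

13.9600


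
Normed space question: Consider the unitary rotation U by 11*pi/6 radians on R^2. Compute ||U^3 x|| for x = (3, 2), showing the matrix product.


U is a rotation by theta = 11*pi/6
U^3 = rotation by 3*theta = 33*pi/6 = 9*pi/6 (mod 2*pi)
cos(9*pi/6) = 0.0000, sin(9*pi/6) = -1.0000
U^3 x = (0.0000 * 3 - -1.0000 * 2, -1.0000 * 3 + 0.0000 * 2)
= (2.0000, -3.0000)
||U^3 x|| = sqrt(2.0000^2 + (-3.0000)^2) = sqrt(13.0000) = 3.6056

3.6056


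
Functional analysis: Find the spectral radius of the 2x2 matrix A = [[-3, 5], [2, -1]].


For a 2x2 matrix, eigenvalues satisfy lambda^2 - (trace)*lambda + det = 0
trace = -3 + -1 = -4
det = -3*-1 - 5*2 = -7
discriminant = (-4)^2 - 4*(-7) = 44
spectral radius = max |eigenvalue| = 5.3166

5.3166


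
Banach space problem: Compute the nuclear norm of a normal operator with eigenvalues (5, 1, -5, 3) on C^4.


For a normal operator, singular values equal |eigenvalues|.
Trace norm = sum |lambda_i| = 5 + 1 + 5 + 3
= 14

14


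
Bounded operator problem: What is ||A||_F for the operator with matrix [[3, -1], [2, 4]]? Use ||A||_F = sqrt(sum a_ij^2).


||A||_F^2 = sum a_ij^2
= 3^2 + (-1)^2 + 2^2 + 4^2
= 9 + 1 + 4 + 16 = 30
||A||_F = sqrt(30) = 5.4772

5.4772


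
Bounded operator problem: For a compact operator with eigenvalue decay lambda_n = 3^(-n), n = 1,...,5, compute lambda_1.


The eigenvalue formula gives lambda_1 = 1/3^1
= 1/3
= 0.3333

0.3333


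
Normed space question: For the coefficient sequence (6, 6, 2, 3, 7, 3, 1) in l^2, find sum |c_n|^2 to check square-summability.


sum |c_n|^2 = 6^2 + 6^2 + 2^2 + 3^2 + 7^2 + 3^2 + 1^2
= 36 + 36 + 4 + 9 + 49 + 9 + 1
= 144

144


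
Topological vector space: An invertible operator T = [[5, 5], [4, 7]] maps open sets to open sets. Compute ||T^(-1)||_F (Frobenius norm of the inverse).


det(T) = 5*7 - 5*4 = 15
T^(-1) = (1/15) * [[7, -5], [-4, 5]] = [[0.4667, -0.3333], [-0.2667, 0.3333]]
||T^(-1)||_F^2 = 0.4667^2 + (-0.3333)^2 + (-0.2667)^2 + 0.3333^2 = 0.5111
||T^(-1)||_F = sqrt(0.5111) = 0.7149

0.7149


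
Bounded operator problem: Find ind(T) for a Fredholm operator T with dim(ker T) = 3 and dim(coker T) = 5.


The Fredholm index is defined as ind(T) = dim(ker T) - dim(coker T)
= 3 - 5
= -2

-2


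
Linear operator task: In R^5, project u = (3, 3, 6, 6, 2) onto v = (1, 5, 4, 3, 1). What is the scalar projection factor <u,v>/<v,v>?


Computing <u,v> = 3*1 + 3*5 + 6*4 + 6*3 + 2*1 = 62
Computing <v,v> = 1^2 + 5^2 + 4^2 + 3^2 + 1^2 = 52
Projection coefficient = 62/52 = 1.1923

1.1923
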